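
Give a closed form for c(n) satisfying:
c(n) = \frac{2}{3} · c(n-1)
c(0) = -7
Pure geometric recurrence with ratio \frac{2}{3}.
By induction c(n) = c(0) · (\frac{2}{3})^n = - 7 \left(\frac{2}{3}\right)^{n}.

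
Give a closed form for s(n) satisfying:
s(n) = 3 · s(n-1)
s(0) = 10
Pure geometric recurrence with ratio 3.
By induction s(n) = s(0) · (3)^n = 10 \cdot 3^{n}.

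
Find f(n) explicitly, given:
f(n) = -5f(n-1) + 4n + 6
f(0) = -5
First-order linear with linear forcing.
Homogeneous solution: f_h(n) = A·(-5)^n.
Try particular f_p(n) = pn + q. Substituting:
  pn + q = -5(p(n-1) + q) + 4n + 6.
Matching the n-coefficient: p = -5p + 4 ⇒ p = \frac{2}{3}.
Matching constants: q = 5p - 5q + 6 ⇒ q = \frac{14}{9}.
General: f(n) = A·(-5)^n + \frac{2 n}{3} + \frac{14}{9}.
Apply f(0) = -5: A + \frac{14}{9} = -5 ⇒ A = - \frac{59}{9}.
So f(n) = - \frac{59 \left(-5\right)^{n}}{9} + \frac{2 n}{3} + \frac{14}{9}.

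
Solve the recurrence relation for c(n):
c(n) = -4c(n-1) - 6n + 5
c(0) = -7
First-order linear with linear forcing.
Homogeneous solution: c_h(n) = A·(-4)^n.
Try particular c_p(n) = pn + q. Substituting:
  pn + q = -4(p(n-1) + q) - 6n + 5.
Matching the n-coefficient: p = -4p - 6 ⇒ p = - \frac{6}{5}.
Matching constants: q = 4p - 4q + 5 ⇒ q = \frac{1}{25}.
General: c(n) = A·(-4)^n - \frac{6 n}{5} + \frac{1}{25}.
Apply c(0) = -7: A + \frac{1}{25} = -7 ⇒ A = - \frac{176}{25}.
So c(n) = - \frac{176 \left(-4\right)^{n}}{25} - \frac{6 n}{5} + \frac{1}{25}.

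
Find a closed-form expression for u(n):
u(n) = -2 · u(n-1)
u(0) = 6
Pure geometric recurrence with ratio -2.
By induction u(n) = u(0) · (-2)^n = 6 \left(-2\right)^{n}.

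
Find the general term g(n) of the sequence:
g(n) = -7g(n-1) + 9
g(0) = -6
First-order linear non-homogeneous.
Homogeneous solution: g_h(n) = A·(-7)^n.
Try constant particular solution g_p = K: K = -7K + 9 ⇒ K = \frac{9}{8}.
General: g(n) = A·(-7)^n + \frac{9}{8}.
Apply g(0) = -6: A + \frac{9}{8} = -6 ⇒ A = - \frac{57}{8}.
So g(n) = \frac{9}{8} - \frac{57 \left(-7\right)^{n}}{8}.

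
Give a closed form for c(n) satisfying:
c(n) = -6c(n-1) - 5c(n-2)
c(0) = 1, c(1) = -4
Characteristic equation: x² + 6x + 5 = 0, which factors as (x - (-1))(x - (-5)) = 0.
Roots r₁ = -1, r₂ = -5 (distinct).
General solution: c(n) = A·(-1)^n + B·(-5)^n.
From c(0) = 1: A + B = 1.
From c(1) = -4: -A - 5B = -4.
Solving: A = \frac{1}{4}, B = \frac{3}{4}.
So c(n) = \frac{\left(-1\right)^{n}}{4} + \frac{3 \left(-5\right)^{n}}{4}.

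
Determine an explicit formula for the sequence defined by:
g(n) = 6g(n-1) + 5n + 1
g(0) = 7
First-order linear with linear forcing.
Homogeneous solution: g_h(n) = A·(6)^n.
Try particular g_p(n) = pn + q. Substituting:
  pn + q = 6(p(n-1) + q) + 5n + 1.
Matching the n-coefficient: p = 6p + 5 ⇒ p = -1.
Matching constants: q = -6p + 6q + 1 ⇒ q = - \frac{7}{5}.
General: g(n) = A·(6)^n - n - \frac{7}{5}.
Apply g(0) = 7: A - \frac{7}{5} = 7 ⇒ A = \frac{42}{5}.
So g(n) = \frac{42 \cdot 6^{n}}{5} - n - \frac{7}{5}.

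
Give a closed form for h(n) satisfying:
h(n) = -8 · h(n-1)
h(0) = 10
Pure geometric recurrence with ratio -8.
By induction h(n) = h(0) · (-8)^n = 10 \left(-8\right)^{n}.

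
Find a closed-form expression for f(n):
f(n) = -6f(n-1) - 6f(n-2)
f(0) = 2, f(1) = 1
Characteristic equation: x² + 6x + 6 = 0.
Discriminant Δ = (-6)² + 4·(-6) = 12.
Roots r₁,₂ = (-6 ± √12)/2, so r₁ = -3 + \sqrt{3}, r₂ = -3 - \sqrt{3}.
General solution: f(n) = A·r₁^n + B·r₂^n.
From the initial conditions, A + B = 2 and r₁A + r₂B = 1.
Since r₁ - r₂ = √12: A = (1 - (2)r₂)/√12 = 1 + \frac{7 \sqrt{3}}{6}, and B = 2 - A = 1 - \frac{7 \sqrt{3}}{6}.
So f(n) = \left(1 + \frac{7 \sqrt{3}}{6}\right)\left(-3 + \sqrt{3}\right)^n + \left(1 - \frac{7 \sqrt{3}}{6}\right)\left(-3 - \sqrt{3}\right)^n.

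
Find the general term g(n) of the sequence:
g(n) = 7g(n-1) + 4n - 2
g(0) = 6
First-order linear with linear forcing.
Homogeneous solution: g_h(n) = A·(7)^n.
Try particular g_p(n) = pn + q. Substituting:
  pn + q = 7(p(n-1) + q) + 4n - 2.
Matching the n-coefficient: p = 7p + 4 ⇒ p = - \frac{2}{3}.
Matching constants: q = -7p + 7q - 2 ⇒ q = - \frac{4}{9}.
General: g(n) = A·(7)^n - \frac{2 n}{3} - \frac{4}{9}.
Apply g(0) = 6: A - \frac{4}{9} = 6 ⇒ A = \frac{58}{9}.
So g(n) = \frac{58 \cdot 7^{n}}{9} - \frac{2 n}{3} - \frac{4}{9}.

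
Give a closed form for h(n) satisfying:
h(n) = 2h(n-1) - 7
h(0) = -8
First-order linear non-homogeneous.
Homogeneous solution: h_h(n) = A·(2)^n.
Try constant particular solution h_p = K: K = 2K - 7 ⇒ K = 7.
General: h(n) = A·(2)^n + 7.
Apply h(0) = -8: A + 7 = -8 ⇒ A = -15.
So h(n) = 7 - 15 \cdot 2^{n}.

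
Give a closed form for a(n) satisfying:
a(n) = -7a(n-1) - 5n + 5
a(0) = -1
First-order linear with linear forcing.
Homogeneous solution: a_h(n) = A·(-7)^n.
Try particular a_p(n) = pn + q. Substituting:
  pn + q = -7(p(n-1) + q) - 5n + 5.
Matching the n-coefficient: p = -7p - 5 ⇒ p = - \frac{5}{8}.
Matching constants: q = 7p - 7q + 5 ⇒ q = \frac{5}{64}.
General: a(n) = A·(-7)^n - \frac{5 n}{8} + \frac{5}{64}.
Apply a(0) = -1: A + \frac{5}{64} = -1 ⇒ A = - \frac{69}{64}.
So a(n) = - \frac{69 \left(-7\right)^{n}}{64} - \frac{5 n}{8} + \frac{5}{64}.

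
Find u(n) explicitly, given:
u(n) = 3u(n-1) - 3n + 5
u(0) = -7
First-order linear with linear forcing.
Homogeneous solution: u_h(n) = A·(3)^n.
Try particular u_p(n) = pn + q. Substituting:
  pn + q = 3(p(n-1) + q) - 3n + 5.
Matching the n-coefficient: p = 3p - 3 ⇒ p = \frac{3}{2}.
Matching constants: q = -3p + 3q + 5 ⇒ q = - \frac{1}{4}.
General: u(n) = A·(3)^n + \frac{3 n}{2} - \frac{1}{4}.
Apply u(0) = -7: A - \frac{1}{4} = -7 ⇒ A = - \frac{27}{4}.
So u(n) = - \frac{27 \cdot 3^{n}}{4} + \frac{3 n}{2} - \frac{1}{4}.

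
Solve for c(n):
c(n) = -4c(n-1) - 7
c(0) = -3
First-order linear non-homogeneous.
Homogeneous solution: c_h(n) = A·(-4)^n.
Try constant particular solution c_p = K: K = -4K - 7 ⇒ K = - \frac{7}{5}.
General: c(n) = A·(-4)^n - \frac{7}{5}.
Apply c(0) = -3: A - \frac{7}{5} = -3 ⇒ A = - \frac{8}{5}.
So c(n) = - \frac{8 \left(-4\right)^{n}}{5} - \frac{7}{5}.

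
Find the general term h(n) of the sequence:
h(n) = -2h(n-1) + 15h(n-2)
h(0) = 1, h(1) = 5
Characteristic equation: x² + 2x - 15 = 0, which factors as (x - (-5))(x - (3)) = 0.
Roots r₁ = -5, r₂ = 3 (distinct).
General solution: h(n) = A·(-5)^n + B·(3)^n.
From h(0) = 1: A + B = 1.
From h(1) = 5: -5A + 3B = 5.
Solving: A = - \frac{1}{4}, B = \frac{5}{4}.
So h(n) = - \frac{\left(-5\right)^{n}}{4} + \frac{5 \cdot 3^{n}}{4}.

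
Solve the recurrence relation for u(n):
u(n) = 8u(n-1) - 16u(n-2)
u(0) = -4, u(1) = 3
Characteristic equation: x² - 8x + 16 = 0, which is (x - (4))².
Repeated root r = 4.
General solution: u(n) = (A + Bn)·(4)^n.
From u(0) = -4: A = -4.
From u(1) = 3: (A + B)·(4) = 3 ⇒ B = \frac{19}{4}.
So u(n) = \left(\frac{19 n}{4} - 4\right) \cdot (4)^n.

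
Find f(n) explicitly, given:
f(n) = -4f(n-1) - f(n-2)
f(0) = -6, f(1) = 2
Characteristic equation: x² + 4x + 1 = 0.
Discriminant Δ = (-4)² + 4·(-1) = 12.
Roots r₁,₂ = (-4 ± √12)/2, so r₁ = -2 + \sqrt{3}, r₂ = -2 - \sqrt{3}.
General solution: f(n) = A·r₁^n + B·r₂^n.
From the initial conditions, A + B = -6 and r₁A + r₂B = 2.
Since r₁ - r₂ = √12: A = (2 - (-6)r₂)/√12 = -3 - \frac{5 \sqrt{3}}{3}, and B = -6 - A = -3 + \frac{5 \sqrt{3}}{3}.
So f(n) = \left(-3 - \frac{5 \sqrt{3}}{3}\right)\left(-2 + \sqrt{3}\right)^n + \left(-3 + \frac{5 \sqrt{3}}{3}\right)\left(-2 - \sqrt{3}\right)^n.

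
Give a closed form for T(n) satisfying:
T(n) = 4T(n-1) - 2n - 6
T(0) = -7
First-order linear with linear forcing.
Homogeneous solution: T_h(n) = A·(4)^n.
Try particular T_p(n) = pn + q. Substituting:
  pn + q = 4(p(n-1) + q) - 2n - 6.
Matching the n-coefficient: p = 4p - 2 ⇒ p = \frac{2}{3}.
Matching constants: q = -4p + 4q - 6 ⇒ q = \frac{26}{9}.
General: T(n) = A·(4)^n + \frac{2 n}{3} + \frac{26}{9}.
Apply T(0) = -7: A + \frac{26}{9} = -7 ⇒ A = - \frac{89}{9}.
So T(n) = - \frac{89 \cdot 4^{n}}{9} + \frac{2 n}{3} + \frac{26}{9}.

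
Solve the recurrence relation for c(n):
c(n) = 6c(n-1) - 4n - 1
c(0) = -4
First-order linear with linear forcing.
Homogeneous solution: c_h(n) = A·(6)^n.
Try particular c_p(n) = pn + q. Substituting:
  pn + q = 6(p(n-1) + q) - 4n - 1.
Matching the n-coefficient: p = 6p - 4 ⇒ p = \frac{4}{5}.
Matching constants: q = -6p + 6q - 1 ⇒ q = \frac{29}{25}.
General: c(n) = A·(6)^n + \frac{4 n}{5} + \frac{29}{25}.
Apply c(0) = -4: A + \frac{29}{25} = -4 ⇒ A = - \frac{129}{25}.
So c(n) = - \frac{129 \cdot 6^{n}}{25} + \frac{4 n}{5} + \frac{29}{25}.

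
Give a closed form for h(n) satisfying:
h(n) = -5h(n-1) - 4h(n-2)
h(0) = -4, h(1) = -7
Characteristic equation: x² + 5x + 4 = 0, which factors as (x - (-4))(x - (-1)) = 0.
Roots r₁ = -4, r₂ = -1 (distinct).
General solution: h(n) = A·(-4)^n + B·(-1)^n.
From h(0) = -4: A + B = -4.
From h(1) = -7: -4A - B = -7.
Solving: A = \frac{11}{3}, B = - \frac{23}{3}.
So h(n) = - \frac{23 \left(-1\right)^{n}}{3} + \frac{11 \left(-4\right)^{n}}{3}.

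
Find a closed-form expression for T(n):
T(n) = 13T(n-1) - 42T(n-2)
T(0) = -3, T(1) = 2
Characteristic equation: x² - 13x + 42 = 0, which factors as (x - (7))(x - (6)) = 0.
Roots r₁ = 7, r₂ = 6 (distinct).
General solution: T(n) = A·(7)^n + B·(6)^n.
From T(0) = -3: A + B = -3.
From T(1) = 2: 7A + 6B = 2.
Solving: A = 20, B = -23.
So T(n) = - 23 \cdot 6^{n} + 20 \cdot 7^{n}.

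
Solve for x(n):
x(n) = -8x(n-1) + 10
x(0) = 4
First-order linear non-homogeneous.
Homogeneous solution: x_h(n) = A·(-8)^n.
Try constant particular solution x_p = K: K = -8K + 10 ⇒ K = \frac{10}{9}.
General: x(n) = A·(-8)^n + \frac{10}{9}.
Apply x(0) = 4: A + \frac{10}{9} = 4 ⇒ A = \frac{26}{9}.
So x(n) = \frac{26 \left(-8\right)^{n}}{9} + \frac{10}{9}.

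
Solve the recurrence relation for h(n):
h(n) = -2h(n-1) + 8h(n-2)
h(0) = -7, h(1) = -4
Characteristic equation: x² + 2x - 8 = 0, which factors as (x - (-4))(x - (2)) = 0.
Roots r₁ = -4, r₂ = 2 (distinct).
General solution: h(n) = A·(-4)^n + B·(2)^n.
From h(0) = -7: A + B = -7.
From h(1) = -4: -4A + 2B = -4.
Solving: A = - \frac{5}{3}, B = - \frac{16}{3}.
So h(n) = - \frac{5 \left(-4\right)^{n}}{3} - \frac{16 \cdot 2^{n}}{3}.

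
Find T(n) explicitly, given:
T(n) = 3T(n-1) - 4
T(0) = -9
First-order linear non-homogeneous.
Homogeneous solution: T_h(n) = A·(3)^n.
Try constant particular solution T_p = K: K = 3K - 4 ⇒ K = 2.
General: T(n) = A·(3)^n + 2.
Apply T(0) = -9: A + 2 = -9 ⇒ A = -11.
So T(n) = 2 - 11 \cdot 3^{n}.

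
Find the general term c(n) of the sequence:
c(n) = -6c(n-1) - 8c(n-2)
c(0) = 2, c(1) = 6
Characteristic equation: x² + 6x + 8 = 0, which factors as (x - (-4))(x - (-2)) = 0.
Roots r₁ = -4, r₂ = -2 (distinct).
General solution: c(n) = A·(-4)^n + B·(-2)^n.
From c(0) = 2: A + B = 2.
From c(1) = 6: -4A - 2B = 6.
Solving: A = -5, B = 7.
So c(n) = 7 \left(-2\right)^{n} - 5 \left(-4\right)^{n}.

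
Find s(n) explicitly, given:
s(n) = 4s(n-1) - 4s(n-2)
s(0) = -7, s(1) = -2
Characteristic equation: x² - 4x + 4 = 0, which is (x - (2))².
Repeated root r = 2.
General solution: s(n) = (A + Bn)·(2)^n.
From s(0) = -7: A = -7.
From s(1) = -2: (A + B)·(2) = -2 ⇒ B = 6.
So s(n) = \left(6 n - 7\right) \cdot (2)^n.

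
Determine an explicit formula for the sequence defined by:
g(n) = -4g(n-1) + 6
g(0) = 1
First-order linear non-homogeneous.
Homogeneous solution: g_h(n) = A·(-4)^n.
Try constant particular solution g_p = K: K = -4K + 6 ⇒ K = \frac{6}{5}.
General: g(n) = A·(-4)^n + \frac{6}{5}.
Apply g(0) = 1: A + \frac{6}{5} = 1 ⇒ A = - \frac{1}{5}.
So g(n) = \frac{6}{5} - \frac{\left(-4\right)^{n}}{5}.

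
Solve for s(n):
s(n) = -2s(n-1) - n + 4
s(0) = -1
First-order linear with linear forcing.
Homogeneous solution: s_h(n) = A·(-2)^n.
Try particular s_p(n) = pn + q. Substituting:
  pn + q = -2(p(n-1) + q) - n + 4.
Matching the n-coefficient: p = -2p - 1 ⇒ p = - \frac{1}{3}.
Matching constants: q = 2p - 2q + 4 ⇒ q = \frac{10}{9}.
General: s(n) = A·(-2)^n - \frac{n}{3} + \frac{10}{9}.
Apply s(0) = -1: A + \frac{10}{9} = -1 ⇒ A = - \frac{19}{9}.
So s(n) = - \frac{19 \left(-2\right)^{n}}{9} - \frac{n}{3} + \frac{10}{9}.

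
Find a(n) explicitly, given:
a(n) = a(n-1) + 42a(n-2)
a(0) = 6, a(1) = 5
Characteristic equation: x² - x - 42 = 0, which factors as (x - (7))(x - (-6)) = 0.
Roots r₁ = 7, r₂ = -6 (distinct).
General solution: a(n) = A·(7)^n + B·(-6)^n.
From a(0) = 6: A + B = 6.
From a(1) = 5: 7A - 6B = 5.
Solving: A = \frac{41}{13}, B = \frac{37}{13}.
So a(n) = \frac{37 \left(-6\right)^{n}}{13} + \frac{41 \cdot 7^{n}}{13}.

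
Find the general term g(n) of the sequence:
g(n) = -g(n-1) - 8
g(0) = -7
First-order linear non-homogeneous.
Homogeneous solution: g_h(n) = A·(-1)^n.
Try constant particular solution g_p = K: K = -K - 8 ⇒ K = -4.
General: g(n) = A·(-1)^n - 4.
Apply g(0) = -7: A - 4 = -7 ⇒ A = -3.
So g(n) = - 3 \left(-1\right)^{n} - 4.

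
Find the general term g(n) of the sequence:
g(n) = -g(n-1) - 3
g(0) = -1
First-order linear non-homogeneous.
Homogeneous solution: g_h(n) = A·(-1)^n.
Try constant particular solution g_p = K: K = -K - 3 ⇒ K = - \frac{3}{2}.
General: g(n) = A·(-1)^n - \frac{3}{2}.
Apply g(0) = -1: A - \frac{3}{2} = -1 ⇒ A = \frac{1}{2}.
So g(n) = \frac{\left(-1\right)^{n}}{2} - \frac{3}{2}.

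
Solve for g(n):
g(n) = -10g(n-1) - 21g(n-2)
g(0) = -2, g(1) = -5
Characteristic equation: x² + 10x + 21 = 0, which factors as (x - (-3))(x - (-7)) = 0.
Roots r₁ = -3, r₂ = -7 (distinct).
General solution: g(n) = A·(-3)^n + B·(-7)^n.
From g(0) = -2: A + B = -2.
From g(1) = -5: -3A - 7B = -5.
Solving: A = - \frac{19}{4}, B = \frac{11}{4}.
So g(n) = - \frac{19 \left(-3\right)^{n}}{4} + \frac{11 \left(-7\right)^{n}}{4}.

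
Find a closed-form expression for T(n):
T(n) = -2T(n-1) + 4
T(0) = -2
First-order linear non-homogeneous.
Homogeneous solution: T_h(n) = A·(-2)^n.
Try constant particular solution T_p = K: K = -2K + 4 ⇒ K = \frac{4}{3}.
General: T(n) = A·(-2)^n + \frac{4}{3}.
Apply T(0) = -2: A + \frac{4}{3} = -2 ⇒ A = - \frac{10}{3}.
So T(n) = \frac{4}{3} - \frac{10 \left(-2\right)^{n}}{3}.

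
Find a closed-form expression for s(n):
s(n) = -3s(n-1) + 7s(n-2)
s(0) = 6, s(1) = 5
Characteristic equation: x² + 3x - 7 = 0.
Discriminant Δ = (-3)² + 4·(7) = 37.
Roots r₁,₂ = (-3 ± √37)/2, so r₁ = - \frac{3}{2} + \frac{\sqrt{37}}{2}, r₂ = - \frac{\sqrt{37}}{2} - \frac{3}{2}.
General solution: s(n) = A·r₁^n + B·r₂^n.
From the initial conditions, A + B = 6 and r₁A + r₂B = 5.
Since r₁ - r₂ = √37: A = (5 - (6)r₂)/√37 = \frac{14 \sqrt{37}}{37} + 3, and B = 6 - A = 3 - \frac{14 \sqrt{37}}{37}.
So s(n) = \left(\frac{14 \sqrt{37}}{37} + 3\right)\left(- \frac{3}{2} + \frac{\sqrt{37}}{2}\right)^n + \left(3 - \frac{14 \sqrt{37}}{37}\right)\left(- \frac{\sqrt{37}}{2} - \frac{3}{2}\right)^n.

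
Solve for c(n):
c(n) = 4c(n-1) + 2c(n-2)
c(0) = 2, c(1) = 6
Characteristic equation: x² - 4x - 2 = 0.
Discriminant Δ = (4)² + 4·(2) = 24.
Roots r₁,₂ = (4 ± √24)/2, so r₁ = 2 + \sqrt{6}, r₂ = 2 - \sqrt{6}.
General solution: c(n) = A·r₁^n + B·r₂^n.
From the initial conditions, A + B = 2 and r₁A + r₂B = 6.
Since r₁ - r₂ = √24: A = (6 - (2)r₂)/√24 = \frac{\sqrt{6}}{6} + 1, and B = 2 - A = 1 - \frac{\sqrt{6}}{6}.
So c(n) = \left(\frac{\sqrt{6}}{6} + 1\right)\left(2 + \sqrt{6}\right)^n + \left(1 - \frac{\sqrt{6}}{6}\right)\left(2 - \sqrt{6}\right)^n.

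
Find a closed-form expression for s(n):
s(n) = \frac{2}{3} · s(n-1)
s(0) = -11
Pure geometric recurrence with ratio \frac{2}{3}.
By induction s(n) = s(0) · (\frac{2}{3})^n = - 11 \left(\frac{2}{3}\right)^{n}.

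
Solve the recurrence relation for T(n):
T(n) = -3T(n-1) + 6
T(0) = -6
First-order linear non-homogeneous.
Homogeneous solution: T_h(n) = A·(-3)^n.
Try constant particular solution T_p = K: K = -3K + 6 ⇒ K = \frac{3}{2}.
General: T(n) = A·(-3)^n + \frac{3}{2}.
Apply T(0) = -6: A + \frac{3}{2} = -6 ⇒ A = - \frac{15}{2}.
So T(n) = \frac{3}{2} - \frac{15 \left(-3\right)^{n}}{2}.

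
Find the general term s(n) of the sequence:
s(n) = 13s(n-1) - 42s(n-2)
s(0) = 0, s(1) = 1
Characteristic equation: x² - 13x + 42 = 0, which factors as (x - (6))(x - (7)) = 0.
Roots r₁ = 6, r₂ = 7 (distinct).
General solution: s(n) = A·(6)^n + B·(7)^n.
From s(0) = 0: A + B = 0.
From s(1) = 1: 6A + 7B = 1.
Solving: A = -1, B = 1.
So s(n) = - 6^{n} + 7^{n}.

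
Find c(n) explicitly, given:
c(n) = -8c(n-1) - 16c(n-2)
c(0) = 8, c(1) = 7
Characteristic equation: x² + 8x + 16 = 0, which is (x - (-4))².
Repeated root r = -4.
General solution: c(n) = (A + Bn)·(-4)^n.
From c(0) = 8: A = 8.
From c(1) = 7: (A + B)·(-4) = 7 ⇒ B = - \frac{39}{4}.
So c(n) = \left(8 - \frac{39 n}{4}\right) \cdot (-4)^n.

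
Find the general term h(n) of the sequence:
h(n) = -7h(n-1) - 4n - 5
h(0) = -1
First-order linear with linear forcing.
Homogeneous solution: h_h(n) = A·(-7)^n.
Try particular h_p(n) = pn + q. Substituting:
  pn + q = -7(p(n-1) + q) - 4n - 5.
Matching the n-coefficient: p = -7p - 4 ⇒ p = - \frac{1}{2}.
Matching constants: q = 7p - 7q - 5 ⇒ q = - \frac{17}{16}.
General: h(n) = A·(-7)^n - \frac{n}{2} - \frac{17}{16}.
Apply h(0) = -1: A - \frac{17}{16} = -1 ⇒ A = \frac{1}{16}.
So h(n) = \frac{\left(-7\right)^{n}}{16} - \frac{n}{2} - \frac{17}{16}.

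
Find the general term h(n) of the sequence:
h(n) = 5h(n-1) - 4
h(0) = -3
First-order linear non-homogeneous.
Homogeneous solution: h_h(n) = A·(5)^n.
Try constant particular solution h_p = K: K = 5K - 4 ⇒ K = 1.
General: h(n) = A·(5)^n + 1.
Apply h(0) = -3: A + 1 = -3 ⇒ A = -4.
So h(n) = 1 - 4 \cdot 5^{n}.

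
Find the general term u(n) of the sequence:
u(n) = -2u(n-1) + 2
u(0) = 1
First-order linear non-homogeneous.
Homogeneous solution: u_h(n) = A·(-2)^n.
Try constant particular solution u_p = K: K = -2K + 2 ⇒ K = \frac{2}{3}.
General: u(n) = A·(-2)^n + \frac{2}{3}.
Apply u(0) = 1: A + \frac{2}{3} = 1 ⇒ A = \frac{1}{3}.
So u(n) = \frac{\left(-2\right)^{n}}{3} + \frac{2}{3}.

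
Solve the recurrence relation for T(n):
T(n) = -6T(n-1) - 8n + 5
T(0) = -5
First-order linear with linear forcing.
Homogeneous solution: T_h(n) = A·(-6)^n.
Try particular T_p(n) = pn + q. Substituting:
  pn + q = -6(p(n-1) + q) - 8n + 5.
Matching the n-coefficient: p = -6p - 8 ⇒ p = - \frac{8}{7}.
Matching constants: q = 6p - 6q + 5 ⇒ q = - \frac{13}{49}.
General: T(n) = A·(-6)^n - \frac{8 n}{7} - \frac{13}{49}.
Apply T(0) = -5: A - \frac{13}{49} = -5 ⇒ A = - \frac{232}{49}.
So T(n) = - \frac{232 \left(-6\right)^{n}}{49} - \frac{8 n}{7} - \frac{13}{49}.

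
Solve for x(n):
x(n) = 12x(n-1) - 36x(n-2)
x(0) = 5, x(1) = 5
Characteristic equation: x² - 12x + 36 = 0, which is (x - (6))².
Repeated root r = 6.
General solution: x(n) = (A + Bn)·(6)^n.
From x(0) = 5: A = 5.
From x(1) = 5: (A + B)·(6) = 5 ⇒ B = - \frac{25}{6}.
So x(n) = \left(5 - \frac{25 n}{6}\right) \cdot (6)^n.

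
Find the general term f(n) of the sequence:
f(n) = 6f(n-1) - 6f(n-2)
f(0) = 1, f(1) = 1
Characteristic equation: x² - 6x + 6 = 0.
Discriminant Δ = (6)² + 4·(-6) = 12.
Roots r₁,₂ = (6 ± √12)/2, so r₁ = \sqrt{3} + 3, r₂ = 3 - \sqrt{3}.
General solution: f(n) = A·r₁^n + B·r₂^n.
From the initial conditions, A + B = 1 and r₁A + r₂B = 1.
Since r₁ - r₂ = √12: A = (1 - (1)r₂)/√12 = \frac{1}{2} - \frac{\sqrt{3}}{3}, and B = 1 - A = \frac{1}{2} + \frac{\sqrt{3}}{3}.
So f(n) = \left(\frac{1}{2} - \frac{\sqrt{3}}{3}\right)\left(\sqrt{3} + 3\right)^n + \left(\frac{1}{2} + \frac{\sqrt{3}}{3}\right)\left(3 - \sqrt{3}\right)^n.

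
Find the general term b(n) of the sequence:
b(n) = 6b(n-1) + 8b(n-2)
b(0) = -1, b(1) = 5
Characteristic equation: x² - 6x - 8 = 0.
Discriminant Δ = (6)² + 4·(8) = 68.
Roots r₁,₂ = (6 ± √68)/2, so r₁ = 3 + \sqrt{17}, r₂ = 3 - \sqrt{17}.
General solution: b(n) = A·r₁^n + B·r₂^n.
From the initial conditions, A + B = -1 and r₁A + r₂B = 5.
Since r₁ - r₂ = √68: A = (5 - (-1)r₂)/√68 = - \frac{1}{2} + \frac{4 \sqrt{17}}{17}, and B = -1 - A = - \frac{4 \sqrt{17}}{17} - \frac{1}{2}.
So b(n) = \left(- \frac{1}{2} + \frac{4 \sqrt{17}}{17}\right)\left(3 + \sqrt{17}\right)^n + \left(- \frac{4 \sqrt{17}}{17} - \frac{1}{2}\right)\left(3 - \sqrt{17}\right)^n.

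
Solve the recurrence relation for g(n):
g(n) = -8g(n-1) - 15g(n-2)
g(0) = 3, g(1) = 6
Characteristic equation: x² + 8x + 15 = 0, which factors as (x - (-3))(x - (-5)) = 0.
Roots r₁ = -3, r₂ = -5 (distinct).
General solution: g(n) = A·(-3)^n + B·(-5)^n.
From g(0) = 3: A + B = 3.
From g(1) = 6: -3A - 5B = 6.
Solving: A = \frac{21}{2}, B = - \frac{15}{2}.
So g(n) = \frac{21 \left(-3\right)^{n}}{2} - \frac{15 \left(-5\right)^{n}}{2}.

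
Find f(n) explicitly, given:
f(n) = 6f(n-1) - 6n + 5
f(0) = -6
First-order linear with linear forcing.
Homogeneous solution: f_h(n) = A·(6)^n.
Try particular f_p(n) = pn + q. Substituting:
  pn + q = 6(p(n-1) + q) - 6n + 5.
Matching the n-coefficient: p = 6p - 6 ⇒ p = \frac{6}{5}.
Matching constants: q = -6p + 6q + 5 ⇒ q = \frac{11}{25}.
General: f(n) = A·(6)^n + \frac{6 n}{5} + \frac{11}{25}.
Apply f(0) = -6: A + \frac{11}{25} = -6 ⇒ A = - \frac{161}{25}.
So f(n) = - \frac{161 \cdot 6^{n}}{25} + \frac{6 n}{5} + \frac{11}{25}.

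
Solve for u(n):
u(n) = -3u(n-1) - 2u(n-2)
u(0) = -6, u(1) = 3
Characteristic equation: x² + 3x + 2 = 0, which factors as (x - (-1))(x - (-2)) = 0.
Roots r₁ = -1, r₂ = -2 (distinct).
General solution: u(n) = A·(-1)^n + B·(-2)^n.
From u(0) = -6: A + B = -6.
From u(1) = 3: -A - 2B = 3.
Solving: A = -9, B = 3.
So u(n) = - 9 \left(-1\right)^{n} + 3 \left(-2\right)^{n}.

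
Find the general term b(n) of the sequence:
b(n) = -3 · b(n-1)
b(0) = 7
Pure geometric recurrence with ratio -3.
By induction b(n) = b(0) · (-3)^n = 7 \left(-3\right)^{n}.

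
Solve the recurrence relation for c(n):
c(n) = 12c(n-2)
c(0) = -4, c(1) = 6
Characteristic equation: x² - 12 = 0.
Discriminant Δ = (0)² + 4·(12) = 48.
Roots r₁,₂ = (0 ± √48)/2, so r₁ = 2 \sqrt{3}, r₂ = - 2 \sqrt{3}.
General solution: c(n) = A·r₁^n + B·r₂^n.
From the initial conditions, A + B = -4 and r₁A + r₂B = 6.
Since r₁ - r₂ = √48: A = (6 - (-4)r₂)/√48 = -2 + \frac{\sqrt{3}}{2}, and B = -4 - A = -2 - \frac{\sqrt{3}}{2}.
So c(n) = \left(-2 + \frac{\sqrt{3}}{2}\right)\left(2 \sqrt{3}\right)^n + \left(-2 - \frac{\sqrt{3}}{2}\right)\left(- 2 \sqrt{3}\right)^n.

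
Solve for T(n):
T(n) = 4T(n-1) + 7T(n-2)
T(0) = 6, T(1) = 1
Characteristic equation: x² - 4x - 7 = 0.
Discriminant Δ = (4)² + 4·(7) = 44.
Roots r₁,₂ = (4 ± √44)/2, so r₁ = 2 + \sqrt{11}, r₂ = 2 - \sqrt{11}.
General solution: T(n) = A·r₁^n + B·r₂^n.
From the initial conditions, A + B = 6 and r₁A + r₂B = 1.
Since r₁ - r₂ = √44: A = (1 - (6)r₂)/√44 = 3 - \frac{\sqrt{11}}{2}, and B = 6 - A = \frac{\sqrt{11}}{2} + 3.
So T(n) = \left(3 - \frac{\sqrt{11}}{2}\right)\left(2 + \sqrt{11}\right)^n + \left(\frac{\sqrt{11}}{2} + 3\right)\left(2 - \sqrt{11}\right)^n.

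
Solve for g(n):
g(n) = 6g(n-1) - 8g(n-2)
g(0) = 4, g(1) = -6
Characteristic equation: x² - 6x + 8 = 0, which factors as (x - (4))(x - (2)) = 0.
Roots r₁ = 4, r₂ = 2 (distinct).
General solution: g(n) = A·(4)^n + B·(2)^n.
From g(0) = 4: A + B = 4.
From g(1) = -6: 4A + 2B = -6.
Solving: A = -7, B = 11.
So g(n) = 11 \cdot 2^{n} - 7 \cdot 4^{n}.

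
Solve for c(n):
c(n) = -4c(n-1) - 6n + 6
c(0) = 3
First-order linear with linear forcing.
Homogeneous solution: c_h(n) = A·(-4)^n.
Try particular c_p(n) = pn + q. Substituting:
  pn + q = -4(p(n-1) + q) - 6n + 6.
Matching the n-coefficient: p = -4p - 6 ⇒ p = - \frac{6}{5}.
Matching constants: q = 4p - 4q + 6 ⇒ q = \frac{6}{25}.
General: c(n) = A·(-4)^n - \frac{6 n}{5} + \frac{6}{25}.
Apply c(0) = 3: A + \frac{6}{25} = 3 ⇒ A = \frac{69}{25}.
So c(n) = \frac{69 \left(-4\right)^{n}}{25} - \frac{6 n}{5} + \frac{6}{25}.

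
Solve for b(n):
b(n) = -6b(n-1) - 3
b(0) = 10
First-order linear non-homogeneous.
Homogeneous solution: b_h(n) = A·(-6)^n.
Try constant particular solution b_p = K: K = -6K - 3 ⇒ K = - \frac{3}{7}.
General: b(n) = A·(-6)^n - \frac{3}{7}.
Apply b(0) = 10: A - \frac{3}{7} = 10 ⇒ A = \frac{73}{7}.
So b(n) = \frac{73 \left(-6\right)^{n}}{7} - \frac{3}{7}.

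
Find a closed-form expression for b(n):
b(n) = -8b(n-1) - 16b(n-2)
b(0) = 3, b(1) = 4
Characteristic equation: x² + 8x + 16 = 0, which is (x - (-4))².
Repeated root r = -4.
General solution: b(n) = (A + Bn)·(-4)^n.
From b(0) = 3: A = 3.
From b(1) = 4: (A + B)·(-4) = 4 ⇒ B = -4.
So b(n) = \left(3 - 4 n\right) \cdot (-4)^n.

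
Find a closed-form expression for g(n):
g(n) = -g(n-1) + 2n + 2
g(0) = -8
First-order linear with linear forcing.
Homogeneous solution: g_h(n) = A·(-1)^n.
Try particular g_p(n) = pn + q. Substituting:
  pn + q = -(p(n-1) + q) + 2n + 2.
Matching the n-coefficient: p = -p + 2 ⇒ p = 1.
Matching constants: q = p - q + 2 ⇒ q = \frac{3}{2}.
General: g(n) = A·(-1)^n + n + \frac{3}{2}.
Apply g(0) = -8: A + \frac{3}{2} = -8 ⇒ A = - \frac{19}{2}.
So g(n) = - \frac{19 \left(-1\right)^{n}}{2} + n + \frac{3}{2}.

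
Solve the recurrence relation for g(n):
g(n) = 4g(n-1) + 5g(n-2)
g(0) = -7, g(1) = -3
Characteristic equation: x² - 4x - 5 = 0, which factors as (x - (-1))(x - (5)) = 0.
Roots r₁ = -1, r₂ = 5 (distinct).
General solution: g(n) = A·(-1)^n + B·(5)^n.
From g(0) = -7: A + B = -7.
From g(1) = -3: -A + 5B = -3.
Solving: A = - \frac{16}{3}, B = - \frac{5}{3}.
So g(n) = - \frac{16 \left(-1\right)^{n}}{3} - \frac{5 \cdot 5^{n}}{3}.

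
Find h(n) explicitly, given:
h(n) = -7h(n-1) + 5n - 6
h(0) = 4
First-order linear with linear forcing.
Homogeneous solution: h_h(n) = A·(-7)^n.
Try particular h_p(n) = pn + q. Substituting:
  pn + q = -7(p(n-1) + q) + 5n - 6.
Matching the n-coefficient: p = -7p + 5 ⇒ p = \frac{5}{8}.
Matching constants: q = 7p - 7q - 6 ⇒ q = - \frac{13}{64}.
General: h(n) = A·(-7)^n + \frac{5 n}{8} - \frac{13}{64}.
Apply h(0) = 4: A - \frac{13}{64} = 4 ⇒ A = \frac{269}{64}.
So h(n) = \frac{269 \left(-7\right)^{n}}{64} + \frac{5 n}{8} - \frac{13}{64}.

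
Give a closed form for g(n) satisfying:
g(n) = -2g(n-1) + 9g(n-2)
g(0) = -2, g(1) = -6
Characteristic equation: x² + 2x - 9 = 0.
Discriminant Δ = (-2)² + 4·(9) = 40.
Roots r₁,₂ = (-2 ± √40)/2, so r₁ = -1 + \sqrt{10}, r₂ = - \sqrt{10} - 1.
General solution: g(n) = A·r₁^n + B·r₂^n.
From the initial conditions, A + B = -2 and r₁A + r₂B = -6.
Since r₁ - r₂ = √40: A = (-6 - (-2)r₂)/√40 = - \frac{2 \sqrt{10}}{5} - 1, and B = -2 - A = -1 + \frac{2 \sqrt{10}}{5}.
So g(n) = \left(- \frac{2 \sqrt{10}}{5} - 1\right)\left(-1 + \sqrt{10}\right)^n + \left(-1 + \frac{2 \sqrt{10}}{5}\right)\left(- \sqrt{10} - 1\right)^n.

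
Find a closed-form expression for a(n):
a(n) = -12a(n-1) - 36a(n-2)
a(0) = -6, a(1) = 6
Characteristic equation: x² + 12x + 36 = 0, which is (x - (-6))².
Repeated root r = -6.
General solution: a(n) = (A + Bn)·(-6)^n.
From a(0) = -6: A = -6.
From a(1) = 6: (A + B)·(-6) = 6 ⇒ B = 5.
So a(n) = \left(5 n - 6\right) \cdot (-6)^n.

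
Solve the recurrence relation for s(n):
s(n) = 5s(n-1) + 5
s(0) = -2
First-order linear non-homogeneous.
Homogeneous solution: s_h(n) = A·(5)^n.
Try constant particular solution s_p = K: K = 5K + 5 ⇒ K = - \frac{5}{4}.
General: s(n) = A·(5)^n - \frac{5}{4}.
Apply s(0) = -2: A - \frac{5}{4} = -2 ⇒ A = - \frac{3}{4}.
So s(n) = - \frac{3 \cdot 5^{n}}{4} - \frac{5}{4}.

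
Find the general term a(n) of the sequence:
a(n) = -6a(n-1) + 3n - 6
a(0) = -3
First-order linear with linear forcing.
Homogeneous solution: a_h(n) = A·(-6)^n.
Try particular a_p(n) = pn + q. Substituting:
  pn + q = -6(p(n-1) + q) + 3n - 6.
Matching the n-coefficient: p = -6p + 3 ⇒ p = \frac{3}{7}.
Matching constants: q = 6p - 6q - 6 ⇒ q = - \frac{24}{49}.
General: a(n) = A·(-6)^n + \frac{3 n}{7} - \frac{24}{49}.
Apply a(0) = -3: A - \frac{24}{49} = -3 ⇒ A = - \frac{123}{49}.
So a(n) = - \frac{123 \left(-6\right)^{n}}{49} + \frac{3 n}{7} - \frac{24}{49}.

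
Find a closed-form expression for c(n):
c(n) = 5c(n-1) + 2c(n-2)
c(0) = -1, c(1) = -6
Characteristic equation: x² - 5x - 2 = 0.
Discriminant Δ = (5)² + 4·(2) = 33.
Roots r₁,₂ = (5 ± √33)/2, so r₁ = \frac{5}{2} + \frac{\sqrt{33}}{2}, r₂ = \frac{5}{2} - \frac{\sqrt{33}}{2}.
General solution: c(n) = A·r₁^n + B·r₂^n.
From the initial conditions, A + B = -1 and r₁A + r₂B = -6.
Since r₁ - r₂ = √33: A = (-6 - (-1)r₂)/√33 = - \frac{7 \sqrt{33}}{66} - \frac{1}{2}, and B = -1 - A = - \frac{1}{2} + \frac{7 \sqrt{33}}{66}.
So c(n) = \left(- \frac{7 \sqrt{33}}{66} - \frac{1}{2}\right)\left(\frac{5}{2} + \frac{\sqrt{33}}{2}\right)^n + \left(- \frac{1}{2} + \frac{7 \sqrt{33}}{66}\right)\left(\frac{5}{2} - \frac{\sqrt{33}}{2}\right)^n.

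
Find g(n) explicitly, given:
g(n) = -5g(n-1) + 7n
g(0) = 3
First-order linear with linear forcing.
Homogeneous solution: g_h(n) = A·(-5)^n.
Try particular g_p(n) = pn + q. Substituting:
  pn + q = -5(p(n-1) + q) + 7n.
Matching the n-coefficient: p = -5p + 7 ⇒ p = \frac{7}{6}.
Matching constants: q = 5p - 5q ⇒ q = \frac{35}{36}.
General: g(n) = A·(-5)^n + \frac{7 n}{6} + \frac{35}{36}.
Apply g(0) = 3: A + \frac{35}{36} = 3 ⇒ A = \frac{73}{36}.
So g(n) = \frac{73 \left(-5\right)^{n}}{36} + \frac{7 n}{6} + \frac{35}{36}.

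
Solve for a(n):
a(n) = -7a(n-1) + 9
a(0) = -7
First-order linear non-homogeneous.
Homogeneous solution: a_h(n) = A·(-7)^n.
Try constant particular solution a_p = K: K = -7K + 9 ⇒ K = \frac{9}{8}.
General: a(n) = A·(-7)^n + \frac{9}{8}.
Apply a(0) = -7: A + \frac{9}{8} = -7 ⇒ A = - \frac{65}{8}.
So a(n) = \frac{9}{8} - \frac{65 \left(-7\right)^{n}}{8}.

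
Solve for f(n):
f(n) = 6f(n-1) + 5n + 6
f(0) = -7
First-order linear with linear forcing.
Homogeneous solution: f_h(n) = A·(6)^n.
Try particular f_p(n) = pn + q. Substituting:
  pn + q = 6(p(n-1) + q) + 5n + 6.
Matching the n-coefficient: p = 6p + 5 ⇒ p = -1.
Matching constants: q = -6p + 6q + 6 ⇒ q = - \frac{12}{5}.
General: f(n) = A·(6)^n - n - \frac{12}{5}.
Apply f(0) = -7: A - \frac{12}{5} = -7 ⇒ A = - \frac{23}{5}.
So f(n) = - \frac{23 \cdot 6^{n}}{5} - n - \frac{12}{5}.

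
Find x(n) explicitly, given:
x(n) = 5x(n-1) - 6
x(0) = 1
First-order linear non-homogeneous.
Homogeneous solution: x_h(n) = A·(5)^n.
Try constant particular solution x_p = K: K = 5K - 6 ⇒ K = \frac{3}{2}.
General: x(n) = A·(5)^n + \frac{3}{2}.
Apply x(0) = 1: A + \frac{3}{2} = 1 ⇒ A = - \frac{1}{2}.
So x(n) = \frac{3}{2} - \frac{5^{n}}{2}.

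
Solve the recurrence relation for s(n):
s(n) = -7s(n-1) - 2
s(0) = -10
First-order linear non-homogeneous.
Homogeneous solution: s_h(n) = A·(-7)^n.
Try constant particular solution s_p = K: K = -7K - 2 ⇒ K = - \frac{1}{4}.
General: s(n) = A·(-7)^n - \frac{1}{4}.
Apply s(0) = -10: A - \frac{1}{4} = -10 ⇒ A = - \frac{39}{4}.
So s(n) = - \frac{39 \left(-7\right)^{n}}{4} - \frac{1}{4}.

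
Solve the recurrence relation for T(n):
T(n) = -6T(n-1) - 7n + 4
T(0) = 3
First-order linear with linear forcing.
Homogeneous solution: T_h(n) = A·(-6)^n.
Try particular T_p(n) = pn + q. Substituting:
  pn + q = -6(p(n-1) + q) - 7n + 4.
Matching the n-coefficient: p = -6p - 7 ⇒ p = -1.
Matching constants: q = 6p - 6q + 4 ⇒ q = - \frac{2}{7}.
General: T(n) = A·(-6)^n - n - \frac{2}{7}.
Apply T(0) = 3: A - \frac{2}{7} = 3 ⇒ A = \frac{23}{7}.
So T(n) = \frac{23 \left(-6\right)^{n}}{7} - n - \frac{2}{7}.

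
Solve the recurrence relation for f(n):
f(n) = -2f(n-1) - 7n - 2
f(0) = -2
First-order linear with linear forcing.
Homogeneous solution: f_h(n) = A·(-2)^n.
Try particular f_p(n) = pn + q. Substituting:
  pn + q = -2(p(n-1) + q) - 7n - 2.
Matching the n-coefficient: p = -2p - 7 ⇒ p = - \frac{7}{3}.
Matching constants: q = 2p - 2q - 2 ⇒ q = - \frac{20}{9}.
General: f(n) = A·(-2)^n - \frac{7 n}{3} - \frac{20}{9}.
Apply f(0) = -2: A - \frac{20}{9} = -2 ⇒ A = \frac{2}{9}.
So f(n) = \frac{2 \left(-2\right)^{n}}{9} - \frac{7 n}{3} - \frac{20}{9}.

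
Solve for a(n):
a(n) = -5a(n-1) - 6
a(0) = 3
First-order linear non-homogeneous.
Homogeneous solution: a_h(n) = A·(-5)^n.
Try constant particular solution a_p = K: K = -5K - 6 ⇒ K = -1.
General: a(n) = A·(-5)^n - 1.
Apply a(0) = 3: A - 1 = 3 ⇒ A = 4.
So a(n) = 4 \left(-5\right)^{n} - 1.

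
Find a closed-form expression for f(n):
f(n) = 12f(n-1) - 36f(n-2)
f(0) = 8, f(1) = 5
Characteristic equation: x² - 12x + 36 = 0, which is (x - (6))².
Repeated root r = 6.
General solution: f(n) = (A + Bn)·(6)^n.
From f(0) = 8: A = 8.
From f(1) = 5: (A + B)·(6) = 5 ⇒ B = - \frac{43}{6}.
So f(n) = \left(8 - \frac{43 n}{6}\right) \cdot (6)^n.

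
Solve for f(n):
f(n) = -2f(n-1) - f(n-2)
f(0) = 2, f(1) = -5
Characteristic equation: x² + 2x + 1 = 0, which is (x - (-1))².
Repeated root r = -1.
General solution: f(n) = (A + Bn)·(-1)^n.
From f(0) = 2: A = 2.
From f(1) = -5: (A + B)·(-1) = -5 ⇒ B = 3.
So f(n) = \left(3 n + 2\right) \cdot (-1)^n.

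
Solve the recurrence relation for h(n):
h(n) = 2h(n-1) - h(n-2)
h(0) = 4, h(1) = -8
Characteristic equation: x² - 2x + 1 = 0, which is (x - (1))².
Repeated root r = 1.
General solution: h(n) = (A + Bn)·(1)^n.
From h(0) = 4: A = 4.
From h(1) = -8: (A + B)·(1) = -8 ⇒ B = -12.
So h(n) = \left(4 - 12 n\right) \cdot (1)^n.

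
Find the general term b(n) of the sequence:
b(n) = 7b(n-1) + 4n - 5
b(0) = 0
First-order linear with linear forcing.
Homogeneous solution: b_h(n) = A·(7)^n.
Try particular b_p(n) = pn + q. Substituting:
  pn + q = 7(p(n-1) + q) + 4n - 5.
Matching the n-coefficient: p = 7p + 4 ⇒ p = - \frac{2}{3}.
Matching constants: q = -7p + 7q - 5 ⇒ q = \frac{1}{18}.
General: b(n) = A·(7)^n - \frac{2 n}{3} + \frac{1}{18}.
Apply b(0) = 0: A + \frac{1}{18} = 0 ⇒ A = - \frac{1}{18}.
So b(n) = - \frac{7^{n}}{18} - \frac{2 n}{3} + \frac{1}{18}.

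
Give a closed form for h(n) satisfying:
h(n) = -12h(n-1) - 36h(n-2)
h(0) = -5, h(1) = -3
Characteristic equation: x² + 12x + 36 = 0, which is (x - (-6))².
Repeated root r = -6.
General solution: h(n) = (A + Bn)·(-6)^n.
From h(0) = -5: A = -5.
From h(1) = -3: (A + B)·(-6) = -3 ⇒ B = \frac{11}{2}.
So h(n) = \left(\frac{11 n}{2} - 5\right) \cdot (-6)^n.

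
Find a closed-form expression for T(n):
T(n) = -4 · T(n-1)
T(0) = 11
Pure geometric recurrence with ratio -4.
By induction T(n) = T(0) · (-4)^n = 11 \left(-4\right)^{n}.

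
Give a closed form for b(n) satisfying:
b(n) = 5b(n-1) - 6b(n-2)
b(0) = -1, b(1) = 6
Characteristic equation: x² - 5x + 6 = 0, which factors as (x - (2))(x - (3)) = 0.
Roots r₁ = 2, r₂ = 3 (distinct).
General solution: b(n) = A·(2)^n + B·(3)^n.
From b(0) = -1: A + B = -1.
From b(1) = 6: 2A + 3B = 6.
Solving: A = -9, B = 8.
So b(n) = - 9 \cdot 2^{n} + 8 \cdot 3^{n}.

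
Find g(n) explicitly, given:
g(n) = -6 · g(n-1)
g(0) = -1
Pure geometric recurrence with ratio -6.
By induction g(n) = g(0) · (-6)^n = - \left(-6\right)^{n}.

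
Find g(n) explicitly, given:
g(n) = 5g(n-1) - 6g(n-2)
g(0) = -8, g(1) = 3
Characteristic equation: x² - 5x + 6 = 0, which factors as (x - (2))(x - (3)) = 0.
Roots r₁ = 2, r₂ = 3 (distinct).
General solution: g(n) = A·(2)^n + B·(3)^n.
From g(0) = -8: A + B = -8.
From g(1) = 3: 2A + 3B = 3.
Solving: A = -27, B = 19.
So g(n) = - 27 \cdot 2^{n} + 19 \cdot 3^{n}.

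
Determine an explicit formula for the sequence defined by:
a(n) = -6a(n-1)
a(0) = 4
This is a homogeneous first-order recurrence with ratio -6.
By induction a(n) = a(0) · (-6)^n = 4 \left(-6\right)^{n}.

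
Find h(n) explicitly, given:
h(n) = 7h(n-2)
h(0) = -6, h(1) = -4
Characteristic equation: x² - 7 = 0.
Discriminant Δ = (0)² + 4·(7) = 28.
Roots r₁,₂ = (0 ± √28)/2, so r₁ = \sqrt{7}, r₂ = - \sqrt{7}.
General solution: h(n) = A·r₁^n + B·r₂^n.
From the initial conditions, A + B = -6 and r₁A + r₂B = -4.
Since r₁ - r₂ = √28: A = (-4 - (-6)r₂)/√28 = -3 - \frac{2 \sqrt{7}}{7}, and B = -6 - A = -3 + \frac{2 \sqrt{7}}{7}.
So h(n) = \left(-3 - \frac{2 \sqrt{7}}{7}\right)\left(\sqrt{7}\right)^n + \left(-3 + \frac{2 \sqrt{7}}{7}\right)\left(- \sqrt{7}\right)^n.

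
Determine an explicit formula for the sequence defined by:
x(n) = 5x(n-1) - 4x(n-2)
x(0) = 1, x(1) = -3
Characteristic equation: x² - 5x + 4 = 0, which factors as (x - (1))(x - (4)) = 0.
Roots r₁ = 1, r₂ = 4 (distinct).
General solution: x(n) = A·(1)^n + B·(4)^n.
From x(0) = 1: A + B = 1.
From x(1) = -3: A + 4B = -3.
Solving: A = \frac{7}{3}, B = - \frac{4}{3}.
So x(n) = \frac{7}{3} - \frac{4 \cdot 4^{n}}{3}.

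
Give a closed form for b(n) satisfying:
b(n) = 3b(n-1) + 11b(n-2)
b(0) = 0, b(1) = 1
Characteristic equation: x² - 3x - 11 = 0.
Discriminant Δ = (3)² + 4·(11) = 53.
Roots r₁,₂ = (3 ± √53)/2, so r₁ = \frac{3}{2} + \frac{\sqrt{53}}{2}, r₂ = \frac{3}{2} - \frac{\sqrt{53}}{2}.
General solution: b(n) = A·r₁^n + B·r₂^n.
From the initial conditions, A + B = 0 and r₁A + r₂B = 1.
Since r₁ - r₂ = √53: A = (1 - (0)r₂)/√53 = \frac{\sqrt{53}}{53}, and B = 0 - A = - \frac{\sqrt{53}}{53}.
So b(n) = \left(\frac{\sqrt{53}}{53}\right)\left(\frac{3}{2} + \frac{\sqrt{53}}{2}\right)^n + \left(- \frac{\sqrt{53}}{53}\right)\left(\frac{3}{2} - \frac{\sqrt{53}}{2}\right)^n.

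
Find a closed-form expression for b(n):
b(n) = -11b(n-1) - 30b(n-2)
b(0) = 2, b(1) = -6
Characteristic equation: x² + 11x + 30 = 0, which factors as (x - (-6))(x - (-5)) = 0.
Roots r₁ = -6, r₂ = -5 (distinct).
General solution: b(n) = A·(-6)^n + B·(-5)^n.
From b(0) = 2: A + B = 2.
From b(1) = -6: -6A - 5B = -6.
Solving: A = -4, B = 6.
So b(n) = 6 \left(-5\right)^{n} - 4 \left(-6\right)^{n}.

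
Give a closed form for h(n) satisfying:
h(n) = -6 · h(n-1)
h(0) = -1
Pure geometric recurrence with ratio -6.
By induction h(n) = h(0) · (-6)^n = - \left(-6\right)^{n}.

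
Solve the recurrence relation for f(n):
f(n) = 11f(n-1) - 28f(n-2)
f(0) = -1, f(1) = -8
Characteristic equation: x² - 11x + 28 = 0, which factors as (x - (7))(x - (4)) = 0.
Roots r₁ = 7, r₂ = 4 (distinct).
General solution: f(n) = A·(7)^n + B·(4)^n.
From f(0) = -1: A + B = -1.
From f(1) = -8: 7A + 4B = -8.
Solving: A = - \frac{4}{3}, B = \frac{1}{3}.
So f(n) = \frac{4^{n}}{3} - \frac{4 \cdot 7^{n}}{3}.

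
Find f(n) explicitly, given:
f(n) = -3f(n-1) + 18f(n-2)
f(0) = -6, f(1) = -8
Characteristic equation: x² + 3x - 18 = 0, which factors as (x - (-6))(x - (3)) = 0.
Roots r₁ = -6, r₂ = 3 (distinct).
General solution: f(n) = A·(-6)^n + B·(3)^n.
From f(0) = -6: A + B = -6.
From f(1) = -8: -6A + 3B = -8.
Solving: A = - \frac{10}{9}, B = - \frac{44}{9}.
So f(n) = - \frac{10 \left(-6\right)^{n}}{9} - \frac{44 \cdot 3^{n}}{9}.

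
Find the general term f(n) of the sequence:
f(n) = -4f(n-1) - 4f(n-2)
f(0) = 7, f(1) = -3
Characteristic equation: x² + 4x + 4 = 0, which is (x - (-2))².
Repeated root r = -2.
General solution: f(n) = (A + Bn)·(-2)^n.
From f(0) = 7: A = 7.
From f(1) = -3: (A + B)·(-2) = -3 ⇒ B = - \frac{11}{2}.
So f(n) = \left(7 - \frac{11 n}{2}\right) \cdot (-2)^n.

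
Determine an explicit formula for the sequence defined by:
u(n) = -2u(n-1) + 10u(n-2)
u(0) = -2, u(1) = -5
Characteristic equation: x² + 2x - 10 = 0.
Discriminant Δ = (-2)² + 4·(10) = 44.
Roots r₁,₂ = (-2 ± √44)/2, so r₁ = -1 + \sqrt{11}, r₂ = - \sqrt{11} - 1.
General solution: u(n) = A·r₁^n + B·r₂^n.
From the initial conditions, A + B = -2 and r₁A + r₂B = -5.
Since r₁ - r₂ = √44: A = (-5 - (-2)r₂)/√44 = - \frac{7 \sqrt{11}}{22} - 1, and B = -2 - A = -1 + \frac{7 \sqrt{11}}{22}.
So u(n) = \left(- \frac{7 \sqrt{11}}{22} - 1\right)\left(-1 + \sqrt{11}\right)^n + \left(-1 + \frac{7 \sqrt{11}}{22}\right)\left(- \sqrt{11} - 1\right)^n.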